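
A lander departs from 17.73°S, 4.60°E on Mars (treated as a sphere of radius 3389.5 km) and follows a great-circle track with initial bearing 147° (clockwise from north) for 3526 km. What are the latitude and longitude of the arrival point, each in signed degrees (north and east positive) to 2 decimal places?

-57.47°, 65.48°

Angular distance δ = d/R = 3526/3389.5 = 1.04027 rad; initial bearing θ = 2.5656 rad.
sin φ₂ = sin φ₁ cos δ + cos φ₁ sin δ cos θ = (-0.3045)(0.5060) + (0.9525)(0.8625)(-0.8387) = -0.8431, so φ₂ = -57.47°.
Δλ = atan2(sin θ sin δ cos φ₁, cos δ − sin φ₁ sin φ₂) = atan2(0.4475, 0.2492) = 60.883°.
λ₂ = 4.600° + 60.883° = 65.48°.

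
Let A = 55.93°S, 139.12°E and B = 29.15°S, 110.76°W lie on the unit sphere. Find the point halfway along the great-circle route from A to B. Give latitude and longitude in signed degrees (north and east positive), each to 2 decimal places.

The central angle between A and B is δ = 1.3334 rad.
With f = 0.5, the slerp weights are sin((1−f)δ)/sin δ = 0.6362 and sin(fδ)/sin δ = 0.6362.
Weighted sum of the unit vectors: (0.6362)·(-0.4236,0.3666,-0.8284) + (0.6362)·(-0.3096,-0.8166,-0.4871) = (-0.4664, -0.2863, -0.8369).
Converting back: φ = atan2(z, √(x²+y²)) = -56.82°, λ = atan2(y, x) = -148.46°.

-56.82°, -148.46°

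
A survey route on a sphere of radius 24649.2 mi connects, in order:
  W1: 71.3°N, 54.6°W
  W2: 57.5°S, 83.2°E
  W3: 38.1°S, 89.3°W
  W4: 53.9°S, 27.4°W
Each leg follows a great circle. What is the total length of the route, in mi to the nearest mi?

123161 mi

Leg W1→W2: central angle 2.7558 rad, distance 67927.2 mi.
Leg W2→W3: central angle 1.4694 rad, distance 36220.1 mi.
Leg W3→W4: central angle 0.7714 rad, distance 19014.0 mi.
Total: 67927.2 + 36220.1 + 19014.0 ≈ 123161 mi.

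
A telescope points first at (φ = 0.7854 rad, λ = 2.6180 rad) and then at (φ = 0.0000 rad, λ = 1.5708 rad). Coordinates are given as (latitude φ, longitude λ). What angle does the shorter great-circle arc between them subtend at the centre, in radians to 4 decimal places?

In radians: φ₁ = 0.7854, φ₂ = 0.0000, Δλ = -60.000° = -1.0472 rad.
cos c = sin φ₁ sin φ₂ + cos φ₁ cos φ₂ cos Δλ = (0.7071)(0.0000) + (0.7071)(1.0000)(0.5000) = 0.35355,
so c = arccos(0.35355) = 1.20943 rad.
So the angular separation is 1.2094 rad.

1.2094 rad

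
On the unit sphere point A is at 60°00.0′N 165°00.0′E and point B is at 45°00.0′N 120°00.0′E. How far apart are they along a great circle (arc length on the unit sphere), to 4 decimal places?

In radians: φ₁ = 1.0472, φ₂ = 0.7854, Δλ = -45.000° = -0.7854 rad.
cos c = sin φ₁ sin φ₂ + cos φ₁ cos φ₂ cos Δλ = (0.8660)(0.7071) + (0.5000)(0.7071)(0.7071) = 0.86237,
so c = arccos(0.86237) = 0.53086 rad.
On the unit sphere the arc length equals the central angle: 0.5309.

0.5309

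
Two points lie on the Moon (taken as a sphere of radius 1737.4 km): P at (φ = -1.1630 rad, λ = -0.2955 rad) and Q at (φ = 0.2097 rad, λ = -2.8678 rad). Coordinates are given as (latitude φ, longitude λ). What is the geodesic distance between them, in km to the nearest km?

3675 km

In radians: φ₁ = -1.1630, φ₂ = 0.2097, Δλ = -147.382° = -2.5723 rad.
cos c = sin φ₁ sin φ₂ + cos φ₁ cos φ₂ cos Δλ = (-0.9180)(0.2082) + (0.3966)(0.9781)(-0.8423) = -0.51782,
so c = arccos(-0.51782) = 2.11509 rad.
Distance = R·c = 1737.4 × 2.1151 ≈ 3675 km.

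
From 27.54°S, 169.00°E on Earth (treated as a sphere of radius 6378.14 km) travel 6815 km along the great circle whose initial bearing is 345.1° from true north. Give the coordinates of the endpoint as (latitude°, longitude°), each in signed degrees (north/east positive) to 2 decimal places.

31.90°, 153.61°

Angular distance δ = d/R = 6815/6378.14 = 1.06849 rad; initial bearing θ = 6.0231 rad.
sin φ₂ = sin φ₁ cos δ + cos φ₁ sin δ cos θ = (-0.4624)(0.4814) + (0.8867)(0.8765)(0.9664) = 0.5284, so φ₂ = 31.90°.
Δλ = atan2(sin θ sin δ cos φ₁, cos δ − sin φ₁ sin φ₂) = atan2(-0.1998, 0.7258) = -15.394°.
λ₂ = 169.000° − 15.394° = 153.61°.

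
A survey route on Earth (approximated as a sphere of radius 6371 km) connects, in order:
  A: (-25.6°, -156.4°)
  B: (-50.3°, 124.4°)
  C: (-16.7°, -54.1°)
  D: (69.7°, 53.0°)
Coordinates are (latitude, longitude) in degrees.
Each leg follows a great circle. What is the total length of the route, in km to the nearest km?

32069 km

Leg A→B: central angle 1.1148 rad, distance 7102.2 km.
Leg B→C: central angle 1.9720 rad, distance 12563.6 km.
Leg C→D: central angle 1.9468 rad, distance 12403.2 km.
Total: 7102.2 + 12563.6 + 12403.2 ≈ 32069 km.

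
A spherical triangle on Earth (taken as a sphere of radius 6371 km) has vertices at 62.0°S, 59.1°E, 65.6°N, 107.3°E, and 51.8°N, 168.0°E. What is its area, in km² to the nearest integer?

Side lengths (central angles): a = 0.5722, b = 2.4782, c = 2.3115 rad; semiperimeter s = 2.6810.
By l'Huilier's theorem, tan(E/4) = √[tan(s/2) tan((s−a)/2) tan((s−b)/2) tan((s−c)/2)], giving spherical excess E = 1.4452 rad.
Area = E·R² = 1.4452 × (6371)² ≈ 58659158 km².

58659158 km²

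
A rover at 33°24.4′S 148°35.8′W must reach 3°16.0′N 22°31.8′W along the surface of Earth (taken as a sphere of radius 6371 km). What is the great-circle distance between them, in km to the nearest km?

In radians: φ₁ = -0.5831, φ₂ = 0.0570, Δλ = 126.067° = 2.2003 rad.
cos c = sin φ₁ sin φ₂ + cos φ₁ cos φ₂ cos Δλ = (-0.5506)(0.0570) + (0.8348)(0.9984)(-0.5887) = -0.52203,
so c = arccos(-0.52203) = 2.12003 rad.
Distance = R·c = 6371 × 2.1200 ≈ 13507 km.

13507 km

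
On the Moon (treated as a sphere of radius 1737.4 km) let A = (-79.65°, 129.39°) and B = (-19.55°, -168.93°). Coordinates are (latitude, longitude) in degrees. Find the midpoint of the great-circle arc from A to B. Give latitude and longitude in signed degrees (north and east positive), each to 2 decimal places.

-51.74°, -177.68°

The central angle between A and B is δ = 1.1489 rad.
With f = 0.5, the slerp weights are sin((1−f)δ)/sin δ = 0.5956 and sin(fδ)/sin δ = 0.5956.
Weighted sum of the unit vectors: (0.5956)·(-0.1140,0.1388,-0.9837) + (0.5956)·(-0.9248,-0.1809,-0.3346) = (-0.6187, -0.0251, -0.7852).
Converting back: φ = atan2(z, √(x²+y²)) = -51.74°, λ = atan2(y, x) = -177.68°.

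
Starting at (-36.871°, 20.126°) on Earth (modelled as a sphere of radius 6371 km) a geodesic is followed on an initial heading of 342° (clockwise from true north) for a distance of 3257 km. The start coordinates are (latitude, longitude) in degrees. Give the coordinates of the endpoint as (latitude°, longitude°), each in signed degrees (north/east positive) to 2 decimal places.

-8.69°, 11.33°

Angular distance δ = d/R = 3257/6371 = 0.51122 rad; initial bearing θ = 5.9690 rad.
sin φ₂ = sin φ₁ cos δ + cos φ₁ sin δ cos θ = (-0.6000)(0.8721) + (0.8000)(0.4892)(0.9511) = -0.1511, so φ₂ = -8.69°.
Δλ = atan2(sin θ sin δ cos φ₁, cos δ − sin φ₁ sin φ₂) = atan2(-0.1209, 0.7815) = -8.797°.
λ₂ = 20.126° − 8.797° = 11.33°.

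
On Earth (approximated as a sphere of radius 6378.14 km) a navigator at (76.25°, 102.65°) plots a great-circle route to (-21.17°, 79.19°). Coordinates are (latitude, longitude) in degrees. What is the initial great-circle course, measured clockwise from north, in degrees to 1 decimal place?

With φ₁ = 1.3308, φ₂ = -0.3695, Δλ = -0.4095 rad, the forward-azimuth formula gives
θ = atan2( sin Δλ cos φ₂ , cos φ₁ sin φ₂ − sin φ₁ cos φ₂ cos Δλ ) = atan2(-0.3712, -0.9168) = -157.95°.
Adding 360° brings this into [0°, 360°): 202.0°.

202.0°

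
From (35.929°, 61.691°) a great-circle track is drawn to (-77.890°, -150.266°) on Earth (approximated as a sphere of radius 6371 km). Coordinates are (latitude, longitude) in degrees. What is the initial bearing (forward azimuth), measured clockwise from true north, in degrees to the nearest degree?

171°

Δλ = 148.043° = 2.5838 rad.
y = sin Δλ · cos φ₂ = (0.5293)(0.2098) = 0.1110
x = cos φ₁ sin φ₂ − sin φ₁ cos φ₂ cos Δλ = (0.8097)(-0.9777) − (0.5868)(0.2098)(-0.8484) = -0.6873
θ = atan2(y, x) = 170.82°, so the bearing is 171°.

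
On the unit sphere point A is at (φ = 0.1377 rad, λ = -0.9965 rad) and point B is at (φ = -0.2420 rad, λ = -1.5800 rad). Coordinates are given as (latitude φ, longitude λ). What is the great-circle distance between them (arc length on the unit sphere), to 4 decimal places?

0.6925

In radians: φ₁ = 0.1377, φ₂ = -0.2420, Δλ = -33.432° = -0.5835 rad.
cos c = sin φ₁ sin φ₂ + cos φ₁ cos φ₂ cos Δλ = (0.1373)(-0.2396) + (0.9905)(0.9709)(0.8345) = 0.76966,
so c = arccos(0.76966) = 0.69249 rad.
On the unit sphere the arc length equals the central angle: 0.6925.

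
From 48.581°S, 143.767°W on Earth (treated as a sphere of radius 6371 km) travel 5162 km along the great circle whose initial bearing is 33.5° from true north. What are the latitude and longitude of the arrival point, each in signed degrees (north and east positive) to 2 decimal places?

-6.73°, -120.02°

Angular distance δ = d/R = 5162/6371 = 0.81023 rad; initial bearing θ = 0.5847 rad.
sin φ₂ = sin φ₁ cos δ + cos φ₁ sin δ cos θ = (-0.7499)(0.6893) + (0.6616)(0.7244)(0.8339) = -0.1173, so φ₂ = -6.73°.
Δλ = atan2(sin θ sin δ cos φ₁, cos δ − sin φ₁ sin φ₂) = atan2(0.2645, 0.6014) = 23.743°.
λ₂ = -143.767° + 23.743° = -120.02°.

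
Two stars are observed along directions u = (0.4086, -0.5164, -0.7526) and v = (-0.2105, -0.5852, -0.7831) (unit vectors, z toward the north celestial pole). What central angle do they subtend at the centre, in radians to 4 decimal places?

0.6342 rad

u·v = 0.8055; |u| = 1.0000, |v| = 1.0000.
cos θ = (u·v)/(|u||v|) = 0.8055, so θ = 0.6342 rad.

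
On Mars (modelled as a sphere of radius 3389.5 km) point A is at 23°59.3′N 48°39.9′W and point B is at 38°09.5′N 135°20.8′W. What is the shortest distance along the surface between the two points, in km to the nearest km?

Let φ₁ = 0.4187 rad, φ₂ = 0.6660 rad, and Δλ = -1.5129 rad.
cos c = sin φ₁ sin φ₂ + cos φ₁ cos φ₂ cos Δλ = (0.4066)(0.6178) + (0.9136)(0.7863)(0.0579) = 0.29276,
so c = arccos(0.29276) = 1.27368 rad.
Distance = R·c = 3389.5 × 1.2737 ≈ 4317 km.

4317 km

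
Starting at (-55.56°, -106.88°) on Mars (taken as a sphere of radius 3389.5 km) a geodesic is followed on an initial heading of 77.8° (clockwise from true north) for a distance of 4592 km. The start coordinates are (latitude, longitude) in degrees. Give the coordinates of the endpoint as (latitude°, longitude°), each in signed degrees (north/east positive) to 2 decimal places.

Angular distance δ = d/R = 4592/3389.5 = 1.35477 rad; initial bearing θ = 1.3579 rad.
sin φ₂ = sin φ₁ cos δ + cos φ₁ sin δ cos θ = (-0.8247)(0.2143) + (0.5655)(0.9768)(0.2113) = -0.0600, so φ₂ = -3.44°.
Δλ = atan2(sin θ sin δ cos φ₁, cos δ − sin φ₁ sin φ₂) = atan2(0.5399, 0.1648) = 73.023°.
λ₂ = -106.880° + 73.023° = -33.86°.

-3.44°, -33.86°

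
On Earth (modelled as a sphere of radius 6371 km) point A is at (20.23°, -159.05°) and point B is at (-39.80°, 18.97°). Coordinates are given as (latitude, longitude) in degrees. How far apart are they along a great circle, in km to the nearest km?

17831 km

With latitudes φ₁ = 20.230°, φ₂ = -39.800° and longitude difference Δλ = 178.020°:
Haversine: a = sin²(Δφ/2) + cos φ₁ cos φ₂ sin²(Δλ/2) = 0.2502 + (0.9383)(0.7683)(0.9997) = 0.97090.
Central angle c = 2·arcsin(√a) = 2.79875 rad.
Distance = R·c = 6371 × 2.7987 ≈ 17831 km.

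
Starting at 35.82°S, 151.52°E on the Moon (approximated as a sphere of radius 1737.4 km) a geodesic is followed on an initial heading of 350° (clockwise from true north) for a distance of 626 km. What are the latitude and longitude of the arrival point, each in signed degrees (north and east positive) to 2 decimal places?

Angular distance δ = d/R = 626/1737.4 = 0.36031 rad; initial bearing θ = 6.1087 rad.
sin φ₂ = sin φ₁ cos δ + cos φ₁ sin δ cos θ = (-0.5852)(0.9358) + (0.8109)(0.3526)(0.9848) = -0.2661, so φ₂ = -15.43°.
Δλ = atan2(sin θ sin δ cos φ₁, cos δ − sin φ₁ sin φ₂) = atan2(-0.0496, 0.7800) = -3.641°.
λ₂ = 151.520° − 3.641° = 147.88°.

-15.43°, 147.88°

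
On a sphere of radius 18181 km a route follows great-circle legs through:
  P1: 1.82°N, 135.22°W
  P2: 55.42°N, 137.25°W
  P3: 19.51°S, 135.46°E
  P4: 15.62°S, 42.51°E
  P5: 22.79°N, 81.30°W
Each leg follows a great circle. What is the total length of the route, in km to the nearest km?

118156 km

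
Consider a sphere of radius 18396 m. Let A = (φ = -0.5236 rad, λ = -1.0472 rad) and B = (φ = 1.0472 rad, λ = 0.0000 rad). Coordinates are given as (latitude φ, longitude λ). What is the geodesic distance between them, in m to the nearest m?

In radians: φ₁ = -0.5236, φ₂ = 1.0472, Δλ = 60.000° = 1.0472 rad.
cos c = sin φ₁ sin φ₂ + cos φ₁ cos φ₂ cos Δλ = (-0.5000)(0.8660) + (0.8660)(0.5000)(0.5000) = -0.21651,
so c = arccos(-0.21651) = 1.78903 rad.
Distance = R·c = 18396 × 1.7890 ≈ 32911 m.

32911 m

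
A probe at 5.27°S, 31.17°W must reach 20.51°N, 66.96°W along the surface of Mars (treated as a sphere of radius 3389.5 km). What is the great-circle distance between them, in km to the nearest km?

2578 km

In radians: φ₁ = -0.0920, φ₂ = 0.3580, Δλ = -35.790° = -0.6247 rad.
Haversine: a = sin²(Δφ/2) + cos φ₁ cos φ₂ sin²(Δλ/2) = 0.0498 + (0.9958)(0.9366)(0.0944) = 0.13782.
Central angle c = 2·arcsin(√a) = 0.76070 rad.
Distance = R·c = 3389.5 × 0.7607 ≈ 2578 km.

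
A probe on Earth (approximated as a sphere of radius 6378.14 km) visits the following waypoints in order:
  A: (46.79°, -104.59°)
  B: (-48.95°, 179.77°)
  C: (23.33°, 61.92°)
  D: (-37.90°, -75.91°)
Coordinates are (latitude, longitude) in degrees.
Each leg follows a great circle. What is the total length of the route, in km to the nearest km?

Leg A→B: central angle 2.0243 rad, distance 12911.4 km.
Leg B→C: central angle 2.1900 rad, distance 13968.0 km.
Leg C→D: central angle 2.4659 rad, distance 15728.0 km.
Total: 12911.4 + 13968.0 + 15728.0 ≈ 42607 km.

42607 km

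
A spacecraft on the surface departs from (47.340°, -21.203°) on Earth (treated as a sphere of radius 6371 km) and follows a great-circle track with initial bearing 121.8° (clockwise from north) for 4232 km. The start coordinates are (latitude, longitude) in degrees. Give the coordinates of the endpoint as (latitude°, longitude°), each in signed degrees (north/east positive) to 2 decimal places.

21.03°, 12.95°

Angular distance δ = d/R = 4232/6371 = 0.66426 rad; initial bearing θ = 2.1258 rad.
sin φ₂ = sin φ₁ cos δ + cos φ₁ sin δ cos θ = (0.7354)(0.7874) + (0.6776)(0.6165)(-0.5270) = 0.3589, so φ₂ = 21.03°.
Δλ = atan2(sin θ sin δ cos φ₁, cos δ − sin φ₁ sin φ₂) = atan2(0.3550, 0.5235) = 34.148°.
λ₂ = -21.203° + 34.148° = 12.95°.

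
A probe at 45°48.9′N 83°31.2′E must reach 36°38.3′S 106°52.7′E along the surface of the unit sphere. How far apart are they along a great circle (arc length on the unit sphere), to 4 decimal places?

1.4852

With latitudes φ₁ = 45.815°, φ₂ = -36.638° and longitude difference Δλ = 23.358°:
Haversine: a = sin²(Δφ/2) + cos φ₁ cos φ₂ sin²(Δλ/2) = 0.4343 + (0.6970)(0.8024)(0.0410) = 0.45725.
Central angle c = 2·arcsin(√a) = 1.48519 rad.
On the unit sphere the arc length equals the central angle: 1.4852.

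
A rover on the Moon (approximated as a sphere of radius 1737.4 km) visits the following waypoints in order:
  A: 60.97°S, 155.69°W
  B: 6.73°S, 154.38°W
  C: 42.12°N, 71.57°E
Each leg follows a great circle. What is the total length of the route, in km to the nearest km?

5472 km

Leg A→B: central angle 0.9468 rad, distance 1645.0 km.
Leg B→C: central angle 2.2028 rad, distance 3827.2 km.
Total: 1645.0 + 3827.2 ≈ 5472 km.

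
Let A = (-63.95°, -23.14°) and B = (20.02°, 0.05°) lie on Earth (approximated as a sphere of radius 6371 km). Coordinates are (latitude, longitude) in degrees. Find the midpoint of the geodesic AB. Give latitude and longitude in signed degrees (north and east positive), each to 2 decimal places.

-22.32°, -7.29°

The central angle between A and B is δ = 1.4990 rad.
With f = 0.5, the slerp weights are sin((1−f)δ)/sin δ = 0.6830 and sin(fδ)/sin δ = 0.6830.
Weighted sum of the unit vectors: (0.6830)·(0.4038,-0.1726,-0.8984) + (0.6830)·(0.9396,0.0008,0.3423) = (0.9176, -0.1173, -0.3798).
Converting back: φ = atan2(z, √(x²+y²)) = -22.32°, λ = atan2(y, x) = -7.29°.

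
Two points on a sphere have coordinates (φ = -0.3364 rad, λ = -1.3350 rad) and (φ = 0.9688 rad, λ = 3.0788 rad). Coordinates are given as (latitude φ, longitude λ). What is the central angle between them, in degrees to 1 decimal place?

115.4°

Let φ₁ = -0.3364 rad, φ₂ = 0.9688 rad, and Δλ = -1.8694 rad.
Haversine: a = sin²(Δφ/2) + cos φ₁ cos φ₂ sin²(Δλ/2) = 0.3688 + (0.9439)(0.5663)(0.6471) = 0.71466.
Central angle c = 2·arcsin(√a) = 2.01453 rad.
So the angular separation is 115.4°.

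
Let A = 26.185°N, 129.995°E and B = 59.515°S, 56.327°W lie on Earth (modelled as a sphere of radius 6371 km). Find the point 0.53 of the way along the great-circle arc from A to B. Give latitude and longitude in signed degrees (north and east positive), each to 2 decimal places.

-50.99°, 139.00°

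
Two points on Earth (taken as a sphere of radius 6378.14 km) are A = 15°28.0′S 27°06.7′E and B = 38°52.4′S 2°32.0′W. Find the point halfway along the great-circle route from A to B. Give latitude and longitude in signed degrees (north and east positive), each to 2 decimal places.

Central angle δ = 0.6103 rad. Interpolating on the sphere with fraction f = 0.5:
P = [sin((1−f)δ)·A + sin(fδ)·B] / sin δ = 0.5242·A + 0.5242·B in Cartesian coordinates,
giving P = (0.8574, 0.2122, -0.4688), i.e. latitude -27.96°, longitude 13.90°.

-27.96°, 13.90°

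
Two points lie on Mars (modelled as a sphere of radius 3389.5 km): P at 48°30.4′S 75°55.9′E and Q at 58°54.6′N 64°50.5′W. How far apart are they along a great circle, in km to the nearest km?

In radians: φ₁ = -0.8466, φ₂ = 1.0282, Δλ = -140.773° = -2.4570 rad.
Haversine: a = sin²(Δφ/2) + cos φ₁ cos φ₂ sin²(Δλ/2) = 0.6497 + (0.6625)(0.5164)(0.8873) = 0.95323.
Central angle c = 2·arcsin(√a) = 2.70563 rad.
Distance = R·c = 3389.5 × 2.7056 ≈ 9171 km.

9171 km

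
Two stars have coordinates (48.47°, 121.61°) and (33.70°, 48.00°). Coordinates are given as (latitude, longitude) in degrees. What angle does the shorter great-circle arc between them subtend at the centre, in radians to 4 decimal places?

Let φ₁ = 0.8460 rad, φ₂ = 0.5882 rad, and Δλ = -1.2847 rad.
cos c = sin φ₁ sin φ₂ + cos φ₁ cos φ₂ cos Δλ = (0.7486)(0.5548) + (0.6630)(0.8320)(0.2822) = 0.57101,
so c = arccos(0.57101) = 0.96306 rad.
So the angular separation is 0.9631 rad.

0.9631 rad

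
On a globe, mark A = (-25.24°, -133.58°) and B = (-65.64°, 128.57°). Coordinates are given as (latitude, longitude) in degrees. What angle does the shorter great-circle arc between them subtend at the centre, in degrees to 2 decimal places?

With latitudes φ₁ = -25.240°, φ₂ = -65.640° and longitude difference Δλ = -97.850°:
Haversine: a = sin²(Δφ/2) + cos φ₁ cos φ₂ sin²(Δλ/2) = 0.1192 + (0.9045)(0.4125)(0.5683) = 0.33125.
Central angle c = 2·arcsin(√a) = 1.22655 rad.
So the angular separation is 70.28°.

70.28°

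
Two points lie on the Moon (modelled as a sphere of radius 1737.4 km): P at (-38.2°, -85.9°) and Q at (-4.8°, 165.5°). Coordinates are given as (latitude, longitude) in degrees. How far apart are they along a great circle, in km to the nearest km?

3075 km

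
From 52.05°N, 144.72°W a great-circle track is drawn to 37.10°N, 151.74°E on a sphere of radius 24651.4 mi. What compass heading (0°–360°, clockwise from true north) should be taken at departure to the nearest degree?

277°

With φ₁ = 0.9084, φ₂ = 0.6475, Δλ = -1.1090 rad, the forward-azimuth formula gives
θ = atan2( sin Δλ cos φ₂ , cos φ₁ sin φ₂ − sin φ₁ cos φ₂ cos Δλ ) = atan2(-0.7140, 0.0907) = -82.76°.
Adding 360° brings this into [0°, 360°): 277°.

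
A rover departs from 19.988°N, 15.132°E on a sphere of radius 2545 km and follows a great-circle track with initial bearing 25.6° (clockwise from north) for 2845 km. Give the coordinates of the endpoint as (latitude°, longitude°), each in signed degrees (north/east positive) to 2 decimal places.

Angular distance δ = d/R = 2845/2545 = 1.11788 rad; initial bearing θ = 0.4468 rad.
sin φ₂ = sin φ₁ cos δ + cos φ₁ sin δ cos θ = (0.3418)(0.4376) + (0.9398)(0.8992)(0.9018) = 0.9116, so φ₂ = 65.73°.
Δλ = atan2(sin θ sin δ cos φ₁, cos δ − sin φ₁ sin φ₂) = atan2(0.3651, 0.1260) = 70.965°.
λ₂ = 15.132° + 70.965° = 86.10°.

65.73°, 86.10°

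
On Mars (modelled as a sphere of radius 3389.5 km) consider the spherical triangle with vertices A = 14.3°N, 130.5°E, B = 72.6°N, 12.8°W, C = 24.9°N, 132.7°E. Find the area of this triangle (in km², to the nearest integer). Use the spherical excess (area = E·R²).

712949 km²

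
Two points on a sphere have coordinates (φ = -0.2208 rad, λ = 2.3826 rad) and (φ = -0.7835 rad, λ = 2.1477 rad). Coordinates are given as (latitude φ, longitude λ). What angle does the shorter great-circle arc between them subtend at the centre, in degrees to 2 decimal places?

34.23°

Let φ₁ = -0.2208 rad, φ₂ = -0.7835 rad, and Δλ = -0.2349 rad.
Haversine: a = sin²(Δφ/2) + cos φ₁ cos φ₂ sin²(Δλ/2) = 0.0771 + (0.9757)(0.7084)(0.0137) = 0.08658.
Central angle c = 2·arcsin(√a) = 0.59734 rad.
So the angular separation is 34.23°.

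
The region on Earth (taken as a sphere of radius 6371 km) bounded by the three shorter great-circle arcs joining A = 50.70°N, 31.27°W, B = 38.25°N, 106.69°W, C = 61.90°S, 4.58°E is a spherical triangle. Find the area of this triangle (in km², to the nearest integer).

71351374 km²

Side lengths (central angles): a = 2.3190, b = 2.0273, c = 0.9219 rad; semiperimeter s = 2.6341.
By l'Huilier's theorem, tan(E/4) = √[tan(s/2) tan((s−a)/2) tan((s−b)/2) tan((s−c)/2)], giving spherical excess E = 1.7579 rad.
Area = E·R² = 1.7579 × (6371)² ≈ 71351374 km².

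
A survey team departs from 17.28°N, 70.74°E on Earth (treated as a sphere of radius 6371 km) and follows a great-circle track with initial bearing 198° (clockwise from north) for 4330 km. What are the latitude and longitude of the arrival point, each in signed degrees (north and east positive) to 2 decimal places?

-19.86°, 58.82°

Angular distance δ = d/R = 4330/6371 = 0.67964 rad; initial bearing θ = 3.4558 rad.
sin φ₂ = sin φ₁ cos δ + cos φ₁ sin δ cos θ = (0.2970)(0.7778) + (0.9549)(0.6285)(-0.9511) = -0.3397, so φ₂ = -19.86°.
Δλ = atan2(sin θ sin δ cos φ₁, cos δ − sin φ₁ sin φ₂) = atan2(-0.1855, 0.8787) = -11.918°.
λ₂ = 70.740° − 11.918° = 58.82°.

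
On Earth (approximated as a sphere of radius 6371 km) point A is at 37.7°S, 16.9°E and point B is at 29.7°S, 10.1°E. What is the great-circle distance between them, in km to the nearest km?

Let φ₁ = -0.6580 rad, φ₂ = -0.5184 rad, and Δλ = -0.1187 rad.
cos c = sin φ₁ sin φ₂ + cos φ₁ cos φ₂ cos Δλ = (-0.6115)(-0.4955) + (0.7912)(0.8686)(0.9930) = 0.98543,
so c = arccos(0.98543) = 0.17089 rad.
Distance = R·c = 6371 × 0.1709 ≈ 1089 km.

1089 km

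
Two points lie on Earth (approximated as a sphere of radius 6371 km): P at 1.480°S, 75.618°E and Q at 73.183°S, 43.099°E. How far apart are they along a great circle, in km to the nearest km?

Let φ₁ = -0.0258 rad, φ₂ = -1.2773 rad, and Δλ = -0.5676 rad.
cos c = sin φ₁ sin φ₂ + cos φ₁ cos φ₂ cos Δλ = (-0.0258)(-0.9572) + (0.9997)(0.2893)(0.8432) = 0.26860,
so c = arccos(0.26860) = 1.29886 rad.
Distance = R·c = 6371 × 1.2989 ≈ 8275 km.

8275 km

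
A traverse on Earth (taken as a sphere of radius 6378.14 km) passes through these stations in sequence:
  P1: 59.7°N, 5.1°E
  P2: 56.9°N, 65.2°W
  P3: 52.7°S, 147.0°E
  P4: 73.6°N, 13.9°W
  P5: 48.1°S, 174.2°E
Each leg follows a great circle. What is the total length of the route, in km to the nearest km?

56589 km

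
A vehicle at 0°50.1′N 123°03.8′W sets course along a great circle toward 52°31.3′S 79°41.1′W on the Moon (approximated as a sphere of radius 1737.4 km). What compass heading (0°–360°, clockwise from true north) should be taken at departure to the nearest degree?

152°

Δλ = 43.378° = 0.7571 rad.
y = sin Δλ · cos φ₂ = (0.6868)(0.6085) = 0.4179
x = cos φ₁ sin φ₂ − sin φ₁ cos φ₂ cos Δλ = (0.9999)(-0.7936) − (0.0146)(0.6085)(0.7268) = -0.7999
θ = atan2(y, x) = 152.42°, so the bearing is 152°.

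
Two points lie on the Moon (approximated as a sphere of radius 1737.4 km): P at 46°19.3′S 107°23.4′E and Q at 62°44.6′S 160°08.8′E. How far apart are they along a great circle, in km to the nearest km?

1014 km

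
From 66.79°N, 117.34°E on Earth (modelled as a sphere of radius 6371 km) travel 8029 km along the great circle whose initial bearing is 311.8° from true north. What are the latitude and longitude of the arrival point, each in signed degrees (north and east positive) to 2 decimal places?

32.07°, -5.77°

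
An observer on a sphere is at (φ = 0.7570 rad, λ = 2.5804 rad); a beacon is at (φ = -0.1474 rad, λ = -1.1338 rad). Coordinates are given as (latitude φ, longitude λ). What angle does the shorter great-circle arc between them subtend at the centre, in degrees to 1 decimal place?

134.8°

In radians: φ₁ = 0.7570, φ₂ = -0.1474, Δλ = 147.192° = 2.5690 rad.
Haversine: a = sin²(Δφ/2) + cos φ₁ cos φ₂ sin²(Δλ/2) = 0.1909 + (0.7269)(0.9892)(0.9202) = 0.85259.
Central angle c = 2·arcsin(√a) = 2.35348 rad.
So the angular separation is 134.8°.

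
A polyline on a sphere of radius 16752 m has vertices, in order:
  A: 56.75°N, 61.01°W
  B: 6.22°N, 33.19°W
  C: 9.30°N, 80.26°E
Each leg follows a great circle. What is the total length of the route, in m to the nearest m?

48815 m

Leg A→B: central angle 0.9610 rad, distance 16099.2 m.
Leg B→C: central angle 1.9529 rad, distance 32715.4 m.
Total: 16099.2 + 32715.4 ≈ 48815 m.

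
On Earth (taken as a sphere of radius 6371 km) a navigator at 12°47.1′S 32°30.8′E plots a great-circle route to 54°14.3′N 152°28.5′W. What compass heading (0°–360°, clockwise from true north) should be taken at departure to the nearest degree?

4°

Δλ = 175.012° = 3.0545 rad.
y = sin Δλ · cos φ₂ = (0.0870)(0.5844) = 0.0508
x = cos φ₁ sin φ₂ − sin φ₁ cos φ₂ cos Δλ = (0.9752)(0.8115) − (-0.2213)(0.5844)(-0.9962) = 0.6625
θ = atan2(y, x) = 4.39°, so the bearing is 4°.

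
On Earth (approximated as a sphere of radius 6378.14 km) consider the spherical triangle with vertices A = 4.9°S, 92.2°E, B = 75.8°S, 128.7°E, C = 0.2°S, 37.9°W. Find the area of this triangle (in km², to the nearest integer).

Side lengths (central angles): a = 1.8083, b = 2.2672, c = 1.2878 rad; semiperimeter s = 2.6816.
By l'Huilier's theorem, tan(E/4) = √[tan(s/2) tan((s−a)/2) tan((s−b)/2) tan((s−c)/2)], giving spherical excess E = 2.1388 rad.
Area = E·R² = 2.1388 × (6378.14)² ≈ 87009283 km².

87009283 km²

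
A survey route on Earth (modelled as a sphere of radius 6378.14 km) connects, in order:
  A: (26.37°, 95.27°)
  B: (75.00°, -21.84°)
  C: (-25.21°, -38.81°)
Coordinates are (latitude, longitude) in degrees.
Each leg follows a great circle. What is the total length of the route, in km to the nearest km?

Leg A→B: central angle 1.2415 rad, distance 7918.6 km.
Leg B→C: central angle 1.7594 rad, distance 11221.5 km.
Total: 7918.6 + 11221.5 ≈ 19140 km.

19140 km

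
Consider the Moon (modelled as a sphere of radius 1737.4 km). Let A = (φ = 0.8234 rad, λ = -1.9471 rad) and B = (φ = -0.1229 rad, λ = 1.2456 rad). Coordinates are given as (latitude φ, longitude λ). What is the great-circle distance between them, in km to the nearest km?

In radians: φ₁ = 0.8234, φ₂ = -0.1229, Δλ = -177.072° = -3.0905 rad.
cos c = sin φ₁ sin φ₂ + cos φ₁ cos φ₂ cos Δλ = (0.7335)(-0.1226) + (0.6797)(0.9925)(-0.9987) = -0.76364,
so c = arccos(-0.76364) = 2.43973 rad.
Distance = R·c = 1737.4 × 2.4397 ≈ 4239 km.

4239 km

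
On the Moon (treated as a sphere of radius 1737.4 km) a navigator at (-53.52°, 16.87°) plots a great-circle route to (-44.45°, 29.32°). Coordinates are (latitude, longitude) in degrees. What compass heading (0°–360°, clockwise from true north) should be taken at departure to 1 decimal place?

Δλ = 12.450° = 0.2173 rad.
y = sin Δλ · cos φ₂ = (0.2156)(0.7139) = 0.1539
x = cos φ₁ sin φ₂ − sin φ₁ cos φ₂ cos Δλ = (0.5945)(-0.7003) − (-0.8041)(0.7139)(0.9765) = 0.1441
θ = atan2(y, x) = 46.87°, so the bearing is 46.9°.

46.9°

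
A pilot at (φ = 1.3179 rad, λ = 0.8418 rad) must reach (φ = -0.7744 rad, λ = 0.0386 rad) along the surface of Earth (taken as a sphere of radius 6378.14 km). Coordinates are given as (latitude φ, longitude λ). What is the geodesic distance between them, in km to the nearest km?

13755 km

Let φ₁ = 1.3179 rad, φ₂ = -0.7744 rad, and Δλ = -0.8032 rad.
cos c = sin φ₁ sin φ₂ + cos φ₁ cos φ₂ cos Δλ = (0.9682)(-0.6993) + (0.2502)(0.7148)(0.6944) = -0.55284,
so c = arccos(-0.55284) = 2.15657 rad.
Distance = R·c = 6378.14 × 2.1566 ≈ 13755 km.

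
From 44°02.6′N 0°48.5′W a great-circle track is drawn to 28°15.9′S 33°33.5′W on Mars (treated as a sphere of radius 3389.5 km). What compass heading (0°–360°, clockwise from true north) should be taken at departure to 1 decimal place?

209.1°

Δλ = -32.750° = -0.5716 rad.
y = sin Δλ · cos φ₂ = (-0.5410)(0.8808) = -0.4765
x = cos φ₁ sin φ₂ − sin φ₁ cos φ₂ cos Δλ = (0.7188)(-0.4736) − (0.6952)(0.8808)(0.8410) = -0.8554
θ = atan2(y, x) = -150.88°; adding 360° gives 209.1°.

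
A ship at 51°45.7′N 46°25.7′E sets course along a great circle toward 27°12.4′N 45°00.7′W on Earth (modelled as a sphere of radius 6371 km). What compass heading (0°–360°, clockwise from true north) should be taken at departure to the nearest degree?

Δλ = -91.440° = -1.5959 rad.
y = sin Δλ · cos φ₂ = (-0.9997)(0.8894) = -0.8891
x = cos φ₁ sin φ₂ − sin φ₁ cos φ₂ cos Δλ = (0.6189)(0.4572) − (0.7854)(0.8894)(-0.0251) = 0.3005
θ = atan2(y, x) = -71.32°; adding 360° gives 289°.

289°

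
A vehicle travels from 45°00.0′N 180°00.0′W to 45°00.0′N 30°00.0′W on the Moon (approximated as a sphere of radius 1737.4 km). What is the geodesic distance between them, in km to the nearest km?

With latitudes φ₁ = 45.000°, φ₂ = 45.000° and longitude difference Δλ = 150.000°:
Haversine: a = sin²(Δφ/2) + cos φ₁ cos φ₂ sin²(Δλ/2) = 0.0000 + (0.7071)(0.7071)(0.9330) = 0.46651.
Central angle c = 2·arcsin(√a) = 1.50376 rad.
Distance = R·c = 1737.4 × 1.5038 ≈ 2613 km.

2613 km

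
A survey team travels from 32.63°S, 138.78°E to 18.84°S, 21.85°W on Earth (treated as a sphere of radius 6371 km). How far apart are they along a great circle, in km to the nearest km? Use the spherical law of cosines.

Let φ₁ = -0.5695 rad, φ₂ = -0.3288 rad, and Δλ = -2.8035 rad.
cos c = sin φ₁ sin φ₂ + cos φ₁ cos φ₂ cos Δλ = (-0.5392)(-0.3229) + (0.8422)(0.9464)(-0.9434) = -0.57781,
so c = arccos(-0.57781) = 2.18684 rad.
Distance = R·c = 6371 × 2.1868 ≈ 13932 km.

13932 km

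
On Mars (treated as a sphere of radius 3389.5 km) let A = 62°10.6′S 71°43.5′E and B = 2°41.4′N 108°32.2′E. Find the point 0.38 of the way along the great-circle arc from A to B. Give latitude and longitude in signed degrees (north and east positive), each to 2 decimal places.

The central angle between A and B is δ = 1.2326 rad.
With f = 0.38, the slerp weights are sin((1−f)δ)/sin δ = 0.7335 and sin(fδ)/sin δ = 0.4786.
Weighted sum of the unit vectors: (0.7335)·(0.1464,0.4432,-0.8844) + (0.4786)·(-0.3176,0.9471,0.0469) = (-0.0446, 0.7783, -0.6263).
Converting back: φ = atan2(z, √(x²+y²)) = -38.77°, λ = atan2(y, x) = 93.28°.

-38.77°, 93.28°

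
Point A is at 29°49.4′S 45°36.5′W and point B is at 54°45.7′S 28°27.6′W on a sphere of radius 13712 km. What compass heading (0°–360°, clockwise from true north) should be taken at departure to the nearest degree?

159°

Δλ = 17.148° = 0.2993 rad.
y = sin Δλ · cos φ₂ = (0.2948)(0.5770) = 0.1701
x = cos φ₁ sin φ₂ − sin φ₁ cos φ₂ cos Δλ = (0.8676)(-0.8168) − (-0.4973)(0.5770)(0.9555) = -0.4344
θ = atan2(y, x) = 158.61°, so the bearing is 159°.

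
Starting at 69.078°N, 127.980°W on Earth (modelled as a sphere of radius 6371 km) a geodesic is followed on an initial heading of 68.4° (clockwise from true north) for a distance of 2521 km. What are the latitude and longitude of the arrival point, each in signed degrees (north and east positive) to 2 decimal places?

Angular distance δ = d/R = 2521/6371 = 0.39570 rad; initial bearing θ = 1.1938 rad.
sin φ₂ = sin φ₁ cos δ + cos φ₁ sin δ cos θ = (0.9341)(0.9227) + (0.3571)(0.3855)(0.3681) = 0.9126, so φ₂ = 65.86°.
Δλ = atan2(sin θ sin δ cos φ₁, cos δ − sin φ₁ sin φ₂) = atan2(0.1280, 0.0703) = 61.207°.
λ₂ = -127.980° + 61.207° = -66.77°.

65.86°, -66.77°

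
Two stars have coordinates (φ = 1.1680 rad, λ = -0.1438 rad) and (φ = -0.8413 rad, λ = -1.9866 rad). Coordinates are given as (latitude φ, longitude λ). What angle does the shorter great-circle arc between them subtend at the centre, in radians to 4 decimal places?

2.4280 rad

With latitudes φ₁ = 66.921°, φ₂ = -48.203° and longitude difference Δλ = -105.585°:
Haversine: a = sin²(Δφ/2) + cos φ₁ cos φ₂ sin²(Δλ/2) = 0.7123 + (0.3920)(0.6665)(0.6343) = 0.87802.
Central angle c = 2·arcsin(√a) = 2.42803 rad.
So the angular separation is 2.4280 rad.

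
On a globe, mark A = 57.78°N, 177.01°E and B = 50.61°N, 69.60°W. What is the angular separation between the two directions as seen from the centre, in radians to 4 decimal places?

With latitudes φ₁ = 57.780°, φ₂ = 50.610° and longitude difference Δλ = 113.390°:
Haversine: a = sin²(Δφ/2) + cos φ₁ cos φ₂ sin²(Δλ/2) = 0.0039 + (0.5332)(0.6346)(0.6985) = 0.24024.
Central angle c = 2·arcsin(√a) = 1.02452 rad.
So the angular separation is 1.0245 rad.

1.0245 rad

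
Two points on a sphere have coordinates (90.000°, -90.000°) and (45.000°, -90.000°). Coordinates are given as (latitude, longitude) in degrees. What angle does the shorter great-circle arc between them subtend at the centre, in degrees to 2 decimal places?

With latitudes φ₁ = 90.000°, φ₂ = 45.000° and longitude difference Δλ = 0.000°:
Haversine: a = sin²(Δφ/2) + cos φ₁ cos φ₂ sin²(Δλ/2) = 0.1464 + (0.0000)(0.7071)(0.0000) = 0.14645.
Central angle c = 2·arcsin(√a) = 0.78540 rad.
So the angular separation is 45.00°.

45.00°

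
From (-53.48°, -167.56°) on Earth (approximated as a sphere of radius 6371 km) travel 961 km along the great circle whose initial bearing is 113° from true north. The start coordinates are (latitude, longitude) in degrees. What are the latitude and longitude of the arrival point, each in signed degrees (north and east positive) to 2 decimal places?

Angular distance δ = d/R = 961/6371 = 0.15084 rad; initial bearing θ = 1.9722 rad.
sin φ₂ = sin φ₁ cos δ + cos φ₁ sin δ cos θ = (-0.8036)(0.9886) + (0.5951)(0.1503)(-0.3907) = -0.8295, so φ₂ = -56.04°.
Δλ = atan2(sin θ sin δ cos φ₁, cos δ − sin φ₁ sin φ₂) = atan2(0.0823, 0.3220) = 14.338°.
λ₂ = -167.560° + 14.338° = -153.22°.

-56.04°, -153.22°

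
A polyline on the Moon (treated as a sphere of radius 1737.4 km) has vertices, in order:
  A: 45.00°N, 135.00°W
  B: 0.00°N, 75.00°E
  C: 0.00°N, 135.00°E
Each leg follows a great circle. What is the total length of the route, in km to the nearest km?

5694 km

Leg A→B: central angle 2.2299 rad, distance 3874.1 km.
Leg B→C: central angle 1.0472 rad, distance 1819.4 km.
Total: 3874.1 + 1819.4 ≈ 5694 km.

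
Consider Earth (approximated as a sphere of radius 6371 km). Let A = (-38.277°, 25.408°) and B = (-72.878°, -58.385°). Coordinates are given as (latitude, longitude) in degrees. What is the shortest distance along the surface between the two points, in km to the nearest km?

Let φ₁ = -0.6681 rad, φ₂ = -1.2720 rad, and Δλ = -1.4625 rad.
cos c = sin φ₁ sin φ₂ + cos φ₁ cos φ₂ cos Δλ = (-0.6195)(-0.9557) + (0.7850)(0.2944)(0.1081) = 0.61700,
so c = arccos(0.61700) = 0.90587 rad.
Distance = R·c = 6371 × 0.9059 ≈ 5771 km.

5771 km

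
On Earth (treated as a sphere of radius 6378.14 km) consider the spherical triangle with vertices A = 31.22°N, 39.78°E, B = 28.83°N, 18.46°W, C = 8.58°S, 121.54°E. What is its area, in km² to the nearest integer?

Side lengths (central angles): a = 2.3972, b = 1.5269, c = 0.8707 rad; semiperimeter s = 2.3974.
By l'Huilier's theorem, tan(E/4) = √[tan(s/2) tan((s−a)/2) tan((s−b)/2) tan((s−c)/2)], giving spherical excess E = 0.0418 rad.
Area = E·R² = 0.0418 × (6378.14)² ≈ 1700155 km².

1700155 km²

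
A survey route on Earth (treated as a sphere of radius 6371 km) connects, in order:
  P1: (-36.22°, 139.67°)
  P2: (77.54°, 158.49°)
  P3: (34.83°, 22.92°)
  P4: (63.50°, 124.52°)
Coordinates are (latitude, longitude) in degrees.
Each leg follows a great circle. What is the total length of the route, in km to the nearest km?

27004 km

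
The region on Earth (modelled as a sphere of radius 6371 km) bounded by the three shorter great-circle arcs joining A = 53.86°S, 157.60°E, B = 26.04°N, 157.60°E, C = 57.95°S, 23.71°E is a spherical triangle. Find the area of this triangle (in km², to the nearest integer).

Side lengths (central angles): a = 2.3499, b = 1.0843, c = 1.3945 rad; semiperimeter s = 2.4144.
By l'Huilier's theorem, tan(E/4) = √[tan(s/2) tan((s−a)/2) tan((s−b)/2) tan((s−c)/2)], giving spherical excess E = 0.7618 rad.
Area = E·R² = 0.7618 × (6371)² ≈ 30919263 km².

30919263 km²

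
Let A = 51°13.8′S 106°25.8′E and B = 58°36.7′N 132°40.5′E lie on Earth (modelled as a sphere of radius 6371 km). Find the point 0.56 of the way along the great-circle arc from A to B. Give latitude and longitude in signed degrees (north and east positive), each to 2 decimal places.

Central angle δ = 1.9531 rad. Interpolating on the sphere with fraction f = 0.56:
P = [sin((1−f)δ)·A + sin(fδ)·B] / sin δ = 0.8164·A + 0.9575·B in Cartesian coordinates,
giving P = (-0.4826, 0.8570, 0.1809), i.e. latitude 10.42°, longitude 119.39°.

10.42°, 119.39°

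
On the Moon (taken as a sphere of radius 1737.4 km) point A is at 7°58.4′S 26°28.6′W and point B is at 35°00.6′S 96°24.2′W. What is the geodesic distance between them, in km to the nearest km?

2093 km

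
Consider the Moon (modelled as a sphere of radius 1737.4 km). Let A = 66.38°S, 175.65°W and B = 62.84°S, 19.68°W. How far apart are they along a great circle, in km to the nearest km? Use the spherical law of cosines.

Let φ₁ = -1.1585 rad, φ₂ = -1.0968 rad, and Δλ = 2.7222 rad.
cos c = sin φ₁ sin φ₂ + cos φ₁ cos φ₂ cos Δλ = (-0.9162)(-0.8897) + (0.4007)(0.4565)(-0.9133) = 0.64815,
so c = arccos(0.64815) = 0.86564 rad.
Distance = R·c = 1737.4 × 0.8656 ≈ 1504 km.

1504 km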